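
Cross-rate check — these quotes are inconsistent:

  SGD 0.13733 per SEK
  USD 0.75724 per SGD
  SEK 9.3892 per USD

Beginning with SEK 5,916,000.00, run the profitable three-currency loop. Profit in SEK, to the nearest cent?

Profit: SEK 142,995.20

Profitable loop is SEK → USD → SGD → SEK:
SEK 5,916,000.00 ÷ 9.3892 = USD 630,085.63
USD 630,085.63 ÷ 0.75724 = SGD 832,081.81
SGD 832,081.81 ÷ 0.13733 = SEK 6,058,995.20
Profit = SEK 6,058,995.20 − SEK 5,916,000.00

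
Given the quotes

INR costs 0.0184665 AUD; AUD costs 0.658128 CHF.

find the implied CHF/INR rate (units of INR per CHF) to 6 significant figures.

CHF/INR = 82.2820

1 CHF ÷ 0.658128 = 1.51946 AUD
1.51946 AUD ÷ 0.0184665 = 82.282 INR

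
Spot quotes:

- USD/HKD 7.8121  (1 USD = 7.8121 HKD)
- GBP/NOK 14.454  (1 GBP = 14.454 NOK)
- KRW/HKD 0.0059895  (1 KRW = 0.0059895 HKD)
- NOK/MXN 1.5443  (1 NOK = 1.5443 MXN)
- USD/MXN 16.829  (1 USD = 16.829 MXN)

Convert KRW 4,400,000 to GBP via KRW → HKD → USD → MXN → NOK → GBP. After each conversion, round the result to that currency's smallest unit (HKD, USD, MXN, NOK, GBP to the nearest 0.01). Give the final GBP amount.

GBP 2,543.40

KRW 4,400,000 × 0.0059895 = HKD 26,353.80
HKD 26,353.80 ÷ 7.8121 = USD 3,373.46
USD 3,373.46 × 16.829 = MXN 56,771.96
MXN 56,771.96 ÷ 1.5443 = NOK 36,762.26
NOK 36,762.26 ÷ 14.454 = GBP 2,543.40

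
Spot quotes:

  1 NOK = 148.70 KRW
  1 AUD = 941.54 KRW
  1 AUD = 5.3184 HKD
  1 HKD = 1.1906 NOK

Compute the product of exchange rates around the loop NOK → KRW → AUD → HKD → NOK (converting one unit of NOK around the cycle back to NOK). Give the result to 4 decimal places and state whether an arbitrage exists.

1.0000 (no arbitrage)

Around NOK → KRW → AUD → HKD → NOK: 1 × 148.70 ÷ 941.54 × 5.3184 × 1.1906 = 1.000044
Product ≈ 1 (deviation 0.004%, within rounding noise).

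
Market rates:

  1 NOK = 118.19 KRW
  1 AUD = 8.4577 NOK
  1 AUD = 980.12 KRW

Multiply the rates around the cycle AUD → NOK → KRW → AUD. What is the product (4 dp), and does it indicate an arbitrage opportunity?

1.0199 (arbitrage exists)

Around AUD → NOK → KRW → AUD: 1 × 8.4577 × 118.19 ÷ 980.12 = 1.019891
Product > 1; profitable direction is AUD → NOK → KRW → AUD.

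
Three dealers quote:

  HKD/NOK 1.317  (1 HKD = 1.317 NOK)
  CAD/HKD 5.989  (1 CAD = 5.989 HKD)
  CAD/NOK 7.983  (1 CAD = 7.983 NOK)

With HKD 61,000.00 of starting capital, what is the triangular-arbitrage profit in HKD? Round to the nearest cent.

Profitable loop is HKD → CAD → NOK → HKD:
HKD 61,000.00 ÷ 5.989 = CAD 10,185.34
CAD 10,185.34 × 7.983 = NOK 81,309.57
NOK 81,309.57 ÷ 1.317 = HKD 61,738.47
Profit = HKD 61,738.47 − HKD 61,000.00

Profit: HKD 738.47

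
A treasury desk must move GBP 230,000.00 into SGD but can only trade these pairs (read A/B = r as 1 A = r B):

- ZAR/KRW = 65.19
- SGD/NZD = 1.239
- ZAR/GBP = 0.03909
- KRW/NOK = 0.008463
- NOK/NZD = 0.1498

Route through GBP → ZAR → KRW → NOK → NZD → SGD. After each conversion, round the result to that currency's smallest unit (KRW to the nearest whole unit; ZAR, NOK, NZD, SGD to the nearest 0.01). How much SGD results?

SGD 392,471.38

GBP 230,000.00 ÷ 0.03909 = ZAR 5,883,857.76
ZAR 5,883,857.76 × 65.19 = KRW 383,568,687
KRW 383,568,687 × 0.008463 = NOK 3,246,141.80
NOK 3,246,141.80 × 0.1498 = NZD 486,272.04
NZD 486,272.04 ÷ 1.239 = SGD 392,471.38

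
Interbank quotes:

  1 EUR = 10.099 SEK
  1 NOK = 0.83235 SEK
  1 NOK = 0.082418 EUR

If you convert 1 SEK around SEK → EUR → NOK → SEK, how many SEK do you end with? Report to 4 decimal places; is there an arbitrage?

Around SEK → EUR → NOK → SEK: 1 ÷ 10.099 ÷ 0.082418 × 0.83235 = 1.000013
Product ≈ 1 (deviation 0.001%, within rounding noise).

1.0000 (no arbitrage)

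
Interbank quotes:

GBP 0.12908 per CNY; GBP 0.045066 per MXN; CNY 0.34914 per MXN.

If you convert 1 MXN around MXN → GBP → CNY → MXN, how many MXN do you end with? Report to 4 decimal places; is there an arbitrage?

Around MXN → GBP → CNY → MXN: 1 × 0.045066 ÷ 0.12908 ÷ 0.34914 = 0.999978
Product ≈ 1 (deviation 0.002%, within rounding noise).

1.0000 (no arbitrage)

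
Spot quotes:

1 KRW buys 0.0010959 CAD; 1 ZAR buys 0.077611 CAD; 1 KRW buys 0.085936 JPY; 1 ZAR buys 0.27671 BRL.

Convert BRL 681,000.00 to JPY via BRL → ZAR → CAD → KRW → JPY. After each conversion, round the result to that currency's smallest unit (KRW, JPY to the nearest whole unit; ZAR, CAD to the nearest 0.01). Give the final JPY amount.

BRL 681,000.00 ÷ 0.27671 = ZAR 2,461,060.32
ZAR 2,461,060.32 × 0.077611 = CAD 191,005.35
CAD 191,005.35 ÷ 0.0010959 = KRW 174,290,857
KRW 174,290,857 × 0.085936 = JPY 14,977,859

JPY 14,977,859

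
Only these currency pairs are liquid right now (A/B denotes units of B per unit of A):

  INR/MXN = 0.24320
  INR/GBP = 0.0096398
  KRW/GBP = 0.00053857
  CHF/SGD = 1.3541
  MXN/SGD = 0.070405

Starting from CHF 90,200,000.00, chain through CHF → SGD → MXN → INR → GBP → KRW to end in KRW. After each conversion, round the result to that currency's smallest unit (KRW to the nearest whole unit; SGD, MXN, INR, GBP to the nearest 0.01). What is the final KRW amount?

KRW 127,677,998,960

CHF 90,200,000.00 × 1.3541 = SGD 122,139,820.00
SGD 122,139,820.00 ÷ 0.070405 = MXN 1,734,817,413.54
MXN 1,734,817,413.54 ÷ 0.24320 = INR 7,133,295,285.94
INR 7,133,295,285.94 × 0.0096398 = GBP 68,763,539.90
GBP 68,763,539.90 ÷ 0.00053857 = KRW 127,677,998,960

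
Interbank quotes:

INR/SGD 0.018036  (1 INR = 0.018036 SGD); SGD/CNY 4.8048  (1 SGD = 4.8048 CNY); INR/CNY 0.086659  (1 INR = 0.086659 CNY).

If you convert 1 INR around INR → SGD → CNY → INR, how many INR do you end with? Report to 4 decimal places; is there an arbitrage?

1.0000 (no arbitrage)

Around INR → SGD → CNY → INR: 1 × 0.018036 × 4.8048 ÷ 0.086659 = 1.000004
Product ≈ 1 (deviation 0.000%, within rounding noise).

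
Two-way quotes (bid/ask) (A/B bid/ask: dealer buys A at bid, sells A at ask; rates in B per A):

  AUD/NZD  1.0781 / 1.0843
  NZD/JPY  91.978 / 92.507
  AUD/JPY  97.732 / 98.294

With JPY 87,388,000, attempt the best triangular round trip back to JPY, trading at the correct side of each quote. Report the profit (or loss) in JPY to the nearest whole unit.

Net profit: JPY 771,232

Best loop JPY → AUD → NZD → JPY:
JPY 87,388,000 ÷ 98.294 (buy AUD at ask) = AUD 889,047.14
AUD 889,047.14 × 1.0781 (sell AUD at bid) = NZD 958,481.73
NZD 958,481.73 × 91.978 (sell NZD at bid) = JPY 88,159,232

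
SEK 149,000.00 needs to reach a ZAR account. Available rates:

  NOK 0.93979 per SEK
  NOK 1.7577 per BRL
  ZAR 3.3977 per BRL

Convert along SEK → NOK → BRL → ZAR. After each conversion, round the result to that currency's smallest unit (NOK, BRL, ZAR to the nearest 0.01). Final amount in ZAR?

SEK 149,000.00 × 0.93979 = NOK 140,028.71
NOK 140,028.71 ÷ 1.7577 = BRL 79,665.88
BRL 79,665.88 × 3.3977 = ZAR 270,680.76

ZAR 270,680.76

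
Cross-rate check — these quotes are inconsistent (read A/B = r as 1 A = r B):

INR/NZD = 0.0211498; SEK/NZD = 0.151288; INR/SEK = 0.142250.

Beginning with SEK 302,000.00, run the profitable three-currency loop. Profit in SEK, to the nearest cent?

Profitable loop is SEK → NZD → INR → SEK:
SEK 302,000.00 × 0.151288 = NZD 45,688.98
NZD 45,688.98 ÷ 0.0211498 = INR 2,160,255.70
INR 2,160,255.70 × 0.142250 = SEK 307,296.37
Profit = SEK 307,296.37 − SEK 302,000.00

Profit: SEK 5,296.37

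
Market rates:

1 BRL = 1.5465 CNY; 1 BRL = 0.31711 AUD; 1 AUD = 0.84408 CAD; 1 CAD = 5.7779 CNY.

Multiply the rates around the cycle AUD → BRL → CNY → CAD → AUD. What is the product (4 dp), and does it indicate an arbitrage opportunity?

Around AUD → BRL → CNY → CAD → AUD: 1 ÷ 0.31711 × 1.5465 ÷ 5.7779 ÷ 0.84408 = 0.999969
Product ≈ 1 (deviation 0.003%, within rounding noise).

1.0000 (no arbitrage)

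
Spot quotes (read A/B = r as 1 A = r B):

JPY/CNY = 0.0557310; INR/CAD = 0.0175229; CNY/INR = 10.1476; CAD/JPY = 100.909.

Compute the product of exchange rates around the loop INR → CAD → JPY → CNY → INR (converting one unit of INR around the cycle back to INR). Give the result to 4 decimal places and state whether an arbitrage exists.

1.0000 (no arbitrage)

Around INR → CAD → JPY → CNY → INR: 1 × 0.0175229 × 100.909 × 0.0557310 × 10.1476 = 0.999991
Product ≈ 1 (deviation 0.001%, within rounding noise).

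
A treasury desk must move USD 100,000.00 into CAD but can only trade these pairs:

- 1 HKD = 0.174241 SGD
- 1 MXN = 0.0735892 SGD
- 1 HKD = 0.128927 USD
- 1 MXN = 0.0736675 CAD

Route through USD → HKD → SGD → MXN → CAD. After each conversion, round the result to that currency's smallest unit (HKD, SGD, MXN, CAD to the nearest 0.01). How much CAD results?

USD 100,000.00 ÷ 0.128927 = HKD 775,632.72
HKD 775,632.72 × 0.174241 = SGD 135,147.02
SGD 135,147.02 ÷ 0.0735892 = MXN 1,836,506.17
MXN 1,836,506.17 × 0.0736675 = CAD 135,290.82

CAD 135,290.82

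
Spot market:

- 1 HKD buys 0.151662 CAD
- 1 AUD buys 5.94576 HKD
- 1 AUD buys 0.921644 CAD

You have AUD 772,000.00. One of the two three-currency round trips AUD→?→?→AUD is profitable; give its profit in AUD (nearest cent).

Profit: AUD 17,035.14

Profitable loop is AUD → CAD → HKD → AUD:
AUD 772,000.00 × 0.921644 = CAD 711,509.17
CAD 711,509.17 ÷ 0.151662 = HKD 4,691,413.59
HKD 4,691,413.59 ÷ 5.94576 = AUD 789,035.14
Profit = AUD 789,035.14 − AUD 772,000.00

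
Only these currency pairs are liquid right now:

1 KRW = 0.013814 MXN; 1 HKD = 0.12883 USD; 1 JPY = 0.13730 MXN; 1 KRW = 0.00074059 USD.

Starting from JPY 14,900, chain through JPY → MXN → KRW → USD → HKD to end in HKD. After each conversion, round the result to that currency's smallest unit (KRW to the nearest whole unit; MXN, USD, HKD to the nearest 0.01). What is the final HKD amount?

JPY 14,900 × 0.13730 = MXN 2,045.77
MXN 2,045.77 ÷ 0.013814 = KRW 148,094
KRW 148,094 × 0.00074059 = USD 109.68
USD 109.68 ÷ 0.12883 = HKD 851.35

HKD 851.35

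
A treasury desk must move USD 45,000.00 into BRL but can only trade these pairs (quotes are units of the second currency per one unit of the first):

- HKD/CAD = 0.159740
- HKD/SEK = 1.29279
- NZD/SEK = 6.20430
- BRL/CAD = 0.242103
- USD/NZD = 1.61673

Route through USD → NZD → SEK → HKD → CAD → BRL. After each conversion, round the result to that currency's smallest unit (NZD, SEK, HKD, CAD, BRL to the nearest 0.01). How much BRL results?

USD 45,000.00 × 1.61673 = NZD 72,752.85
NZD 72,752.85 × 6.20430 = SEK 451,380.51
SEK 451,380.51 ÷ 1.29279 = HKD 349,152.23
HKD 349,152.23 × 0.159740 = CAD 55,773.58
CAD 55,773.58 ÷ 0.242103 = BRL 230,371.29

BRL 230,371.29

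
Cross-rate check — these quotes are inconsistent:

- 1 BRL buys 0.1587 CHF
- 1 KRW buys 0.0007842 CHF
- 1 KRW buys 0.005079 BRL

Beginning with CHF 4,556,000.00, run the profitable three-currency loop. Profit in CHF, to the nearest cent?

Profitable loop is CHF → KRW → BRL → CHF:
CHF 4,556,000.00 ÷ 0.0007842 = KRW 5,809,742,413
KRW 5,809,742,413 × 0.005079 = BRL 29,507,681.71
BRL 29,507,681.71 × 0.1587 = CHF 4,682,869.09
Profit = CHF 4,682,869.09 − CHF 4,556,000.00

Profit: CHF 126,869.09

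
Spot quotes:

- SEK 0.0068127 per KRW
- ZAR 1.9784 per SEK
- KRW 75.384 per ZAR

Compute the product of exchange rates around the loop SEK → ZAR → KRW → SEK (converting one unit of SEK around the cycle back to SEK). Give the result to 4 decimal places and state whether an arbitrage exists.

Around SEK → ZAR → KRW → SEK: 1 × 1.9784 × 75.384 × 0.0068127 = 1.016044
Product > 1; profitable direction is SEK → ZAR → KRW → SEK.

1.0160 (arbitrage exists)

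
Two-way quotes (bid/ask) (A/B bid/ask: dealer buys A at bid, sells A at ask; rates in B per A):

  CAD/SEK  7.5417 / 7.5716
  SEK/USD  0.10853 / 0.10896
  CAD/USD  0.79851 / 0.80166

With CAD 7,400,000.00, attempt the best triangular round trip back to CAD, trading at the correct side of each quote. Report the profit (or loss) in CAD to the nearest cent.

Best loop CAD → SEK → USD → CAD:
CAD 7,400,000.00 × 7.5417 (sell CAD at bid) = SEK 55,808,580.00
SEK 55,808,580.00 × 0.10853 (sell SEK at bid) = USD 6,056,905.19
USD 6,056,905.19 ÷ 0.80166 (buy CAD at ask) = CAD 7,555,453.92

Net profit: CAD 155,453.92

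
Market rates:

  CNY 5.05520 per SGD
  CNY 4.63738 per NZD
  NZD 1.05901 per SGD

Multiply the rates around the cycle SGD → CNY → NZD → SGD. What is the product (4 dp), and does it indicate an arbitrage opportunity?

1.0294 (arbitrage exists)

Around SGD → CNY → NZD → SGD: 1 × 5.05520 ÷ 4.63738 ÷ 1.05901 = 1.029356
Product > 1; profitable direction is SGD → CNY → NZD → SGD.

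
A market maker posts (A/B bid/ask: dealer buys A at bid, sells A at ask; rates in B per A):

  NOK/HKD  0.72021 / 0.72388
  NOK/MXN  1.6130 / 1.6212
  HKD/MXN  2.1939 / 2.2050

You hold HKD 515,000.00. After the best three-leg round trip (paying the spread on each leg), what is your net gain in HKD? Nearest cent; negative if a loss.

Best loop HKD → NOK → MXN → HKD:
HKD 515,000.00 ÷ 0.72388 (buy NOK at ask) = NOK 711,443.89
NOK 711,443.89 × 1.6130 (sell NOK at bid) = MXN 1,147,558.99
MXN 1,147,558.99 ÷ 2.2050 (buy HKD at ask) = HKD 520,434.92

Net profit: HKD 5,434.92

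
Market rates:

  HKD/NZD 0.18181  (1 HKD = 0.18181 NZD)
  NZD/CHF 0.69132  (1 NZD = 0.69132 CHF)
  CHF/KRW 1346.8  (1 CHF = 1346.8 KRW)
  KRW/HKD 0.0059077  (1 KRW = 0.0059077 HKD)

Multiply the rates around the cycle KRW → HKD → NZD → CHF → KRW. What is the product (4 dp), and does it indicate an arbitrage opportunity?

1.0000 (no arbitrage)

Around KRW → HKD → NZD → CHF → KRW: 1 × 0.0059077 × 0.18181 × 0.69132 × 1346.8 = 1.000042
Product ≈ 1 (deviation 0.004%, within rounding noise).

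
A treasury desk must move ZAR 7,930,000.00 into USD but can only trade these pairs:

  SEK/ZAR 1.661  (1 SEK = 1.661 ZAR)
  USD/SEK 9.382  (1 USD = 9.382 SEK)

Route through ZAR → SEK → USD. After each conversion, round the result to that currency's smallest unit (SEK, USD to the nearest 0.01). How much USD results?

USD 508,871.50

ZAR 7,930,000.00 ÷ 1.661 = SEK 4,774,232.39
SEK 4,774,232.39 ÷ 9.382 = USD 508,871.50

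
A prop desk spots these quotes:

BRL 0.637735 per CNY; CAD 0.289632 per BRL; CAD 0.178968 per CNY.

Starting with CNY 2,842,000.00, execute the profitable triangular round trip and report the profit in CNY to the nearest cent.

Profitable loop is CNY → BRL → CAD → CNY:
CNY 2,842,000.00 × 0.637735 = BRL 1,812,442.87
BRL 1,812,442.87 × 0.289632 = CAD 524,941.45
CAD 524,941.45 ÷ 0.178968 = CNY 2,933,158.18
Profit = CNY 2,933,158.18 − CNY 2,842,000.00

Profit: CNY 91,158.18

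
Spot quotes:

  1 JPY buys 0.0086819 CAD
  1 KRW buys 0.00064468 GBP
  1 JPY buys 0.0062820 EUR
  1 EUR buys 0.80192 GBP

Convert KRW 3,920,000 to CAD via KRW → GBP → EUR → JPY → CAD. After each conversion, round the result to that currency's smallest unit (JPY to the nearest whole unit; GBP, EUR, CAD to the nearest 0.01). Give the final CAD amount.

CAD 4,355.28

KRW 3,920,000 × 0.00064468 = GBP 2,527.15
GBP 2,527.15 ÷ 0.80192 = EUR 3,151.37
EUR 3,151.37 ÷ 0.0062820 = JPY 501,651
JPY 501,651 × 0.0086819 = CAD 4,355.28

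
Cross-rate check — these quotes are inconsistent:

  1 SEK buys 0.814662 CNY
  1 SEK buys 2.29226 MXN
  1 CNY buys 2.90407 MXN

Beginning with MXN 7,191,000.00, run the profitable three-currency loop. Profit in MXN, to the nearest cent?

Profit: MXN 230,812.05

Profitable loop is MXN → SEK → CNY → MXN:
MXN 7,191,000.00 ÷ 2.29226 = SEK 3,137,078.69
SEK 3,137,078.69 × 0.814662 = CNY 2,555,658.80
CNY 2,555,658.80 × 2.90407 = MXN 7,421,812.05
Profit = MXN 7,421,812.05 − MXN 7,191,000.00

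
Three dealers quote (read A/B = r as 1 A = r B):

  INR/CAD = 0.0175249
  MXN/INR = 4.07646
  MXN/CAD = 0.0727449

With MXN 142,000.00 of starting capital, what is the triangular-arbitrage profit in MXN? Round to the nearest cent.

Profit: MXN 2,594.63

Profitable loop is MXN → CAD → INR → MXN:
MXN 142,000.00 × 0.0727449 = CAD 10,329.78
CAD 10,329.78 ÷ 0.0175249 = INR 589,434.22
INR 589,434.22 ÷ 4.07646 = MXN 144,594.63
Profit = MXN 144,594.63 − MXN 142,000.00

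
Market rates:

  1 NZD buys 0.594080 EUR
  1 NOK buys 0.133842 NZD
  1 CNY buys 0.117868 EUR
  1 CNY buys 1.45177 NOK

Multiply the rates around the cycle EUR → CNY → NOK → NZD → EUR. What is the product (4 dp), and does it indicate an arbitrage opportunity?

Around EUR → CNY → NOK → NZD → EUR: 1 ÷ 0.117868 × 1.45177 × 0.133842 × 0.594080 = 0.979353
Product < 1; profitable direction is EUR → NZD → NOK → CNY → EUR.

0.9794 (arbitrage exists)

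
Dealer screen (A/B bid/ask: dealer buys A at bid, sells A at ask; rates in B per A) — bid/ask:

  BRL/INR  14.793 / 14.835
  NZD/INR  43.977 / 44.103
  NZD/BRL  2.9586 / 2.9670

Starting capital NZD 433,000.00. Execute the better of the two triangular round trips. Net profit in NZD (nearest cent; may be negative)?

Best loop NZD → INR → BRL → NZD:
NZD 433,000.00 × 43.977 (sell NZD at bid) = INR 19,042,041.00
INR 19,042,041.00 ÷ 14.835 (buy BRL at ask) = BRL 1,283,588.88
BRL 1,283,588.88 ÷ 2.9670 (buy NZD at ask) = NZD 432,621.80

Net result: NZD -378.20 (no profitable arbitrage after spreads)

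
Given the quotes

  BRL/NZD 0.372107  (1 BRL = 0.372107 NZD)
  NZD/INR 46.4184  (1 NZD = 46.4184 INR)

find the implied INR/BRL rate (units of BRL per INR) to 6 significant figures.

INR/BRL = 0.0578951

1 INR ÷ 46.4184 = 0.0215432 NZD
0.0215432 NZD ÷ 0.372107 = 0.0578951 BRL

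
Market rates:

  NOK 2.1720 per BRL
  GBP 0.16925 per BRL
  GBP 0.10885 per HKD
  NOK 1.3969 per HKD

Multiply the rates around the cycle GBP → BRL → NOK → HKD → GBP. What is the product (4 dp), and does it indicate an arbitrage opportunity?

Around GBP → BRL → NOK → HKD → GBP: 1 ÷ 0.16925 × 2.1720 ÷ 1.3969 × 0.10885 = 0.999987
Product ≈ 1 (deviation 0.001%, within rounding noise).

1.0000 (no arbitrage)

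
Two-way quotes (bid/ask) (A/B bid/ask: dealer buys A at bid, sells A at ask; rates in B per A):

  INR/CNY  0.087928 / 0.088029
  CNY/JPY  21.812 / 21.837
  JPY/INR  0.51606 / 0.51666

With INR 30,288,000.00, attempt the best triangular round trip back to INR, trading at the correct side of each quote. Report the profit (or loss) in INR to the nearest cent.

Net profit: INR 208,290.40

Best loop INR → JPY → CNY → INR:
INR 30,288,000.00 ÷ 0.51666 (buy JPY at ask) = JPY 58,622,692
JPY 58,622,692 ÷ 21.837 (buy CNY at ask) = CNY 2,684,557.95
CNY 2,684,557.95 ÷ 0.088029 (buy INR at ask) = INR 30,496,290.40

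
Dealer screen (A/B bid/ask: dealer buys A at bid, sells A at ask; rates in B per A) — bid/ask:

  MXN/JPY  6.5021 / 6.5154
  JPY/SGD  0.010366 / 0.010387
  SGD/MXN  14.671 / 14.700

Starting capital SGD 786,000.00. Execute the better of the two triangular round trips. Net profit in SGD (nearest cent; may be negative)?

Net profit: SGD 4,085.33

Best loop SGD → JPY → MXN → SGD:
SGD 786,000.00 ÷ 0.010387 (buy JPY at ask) = JPY 75,671,512
JPY 75,671,512 ÷ 6.5154 (buy MXN at ask) = MXN 11,614,254.30
MXN 11,614,254.30 ÷ 14.700 (buy SGD at ask) = SGD 790,085.33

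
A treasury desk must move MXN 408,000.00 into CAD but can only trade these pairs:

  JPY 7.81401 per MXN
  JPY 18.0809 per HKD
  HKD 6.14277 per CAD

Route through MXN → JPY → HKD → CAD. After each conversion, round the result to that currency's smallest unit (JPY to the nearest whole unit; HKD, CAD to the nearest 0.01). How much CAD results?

CAD 28,704.49

MXN 408,000.00 × 7.81401 = JPY 3,188,116
JPY 3,188,116 ÷ 18.0809 = HKD 176,325.07
HKD 176,325.07 ÷ 6.14277 = CAD 28,704.49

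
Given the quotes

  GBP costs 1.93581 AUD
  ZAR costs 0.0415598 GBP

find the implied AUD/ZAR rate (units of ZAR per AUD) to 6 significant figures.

1 AUD ÷ 1.93581 = 0.51658 GBP
0.51658 GBP ÷ 0.0415598 = 12.4298 ZAR

AUD/ZAR = 12.4298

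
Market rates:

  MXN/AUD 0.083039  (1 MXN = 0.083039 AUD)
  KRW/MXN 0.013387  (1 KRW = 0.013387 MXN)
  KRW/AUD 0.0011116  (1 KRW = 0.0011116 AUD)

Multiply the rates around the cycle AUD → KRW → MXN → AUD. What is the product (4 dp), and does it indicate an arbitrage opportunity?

Around AUD → KRW → MXN → AUD: 1 ÷ 0.0011116 × 0.013387 × 0.083039 = 1.000039
Product ≈ 1 (deviation 0.004%, within rounding noise).

1.0000 (no arbitrage)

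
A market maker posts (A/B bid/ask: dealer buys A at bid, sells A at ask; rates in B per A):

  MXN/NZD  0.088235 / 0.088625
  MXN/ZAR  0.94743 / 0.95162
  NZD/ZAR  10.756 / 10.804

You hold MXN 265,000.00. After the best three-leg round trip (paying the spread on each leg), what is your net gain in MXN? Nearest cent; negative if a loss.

Best loop MXN → NZD → ZAR → MXN:
MXN 265,000.00 × 0.088235 (sell MXN at bid) = NZD 23,382.27
NZD 23,382.27 × 10.756 (sell NZD at bid) = ZAR 251,499.75
ZAR 251,499.75 ÷ 0.95162 (buy MXN at ask) = MXN 264,285.90

Net result: MXN -714.10 (no profitable arbitrage after spreads)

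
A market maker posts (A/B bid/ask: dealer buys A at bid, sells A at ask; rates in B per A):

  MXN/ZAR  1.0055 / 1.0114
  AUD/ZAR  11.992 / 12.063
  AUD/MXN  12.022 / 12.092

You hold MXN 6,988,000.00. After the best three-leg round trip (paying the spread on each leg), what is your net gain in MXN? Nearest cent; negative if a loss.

Net profit: MXN 14,552.40

Best loop MXN → ZAR → AUD → MXN:
MXN 6,988,000.00 × 1.0055 (sell MXN at bid) = ZAR 7,026,434.00
ZAR 7,026,434.00 ÷ 12.063 (buy AUD at ask) = AUD 582,478.16
AUD 582,478.16 × 12.022 (sell AUD at bid) = MXN 7,002,552.40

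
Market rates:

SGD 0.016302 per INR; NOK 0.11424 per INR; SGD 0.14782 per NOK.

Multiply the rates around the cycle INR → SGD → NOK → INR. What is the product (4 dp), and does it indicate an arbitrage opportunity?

0.9654 (arbitrage exists)

Around INR → SGD → NOK → INR: 1 × 0.016302 ÷ 0.14782 ÷ 0.11424 = 0.965360
Product < 1; profitable direction is INR → NOK → SGD → INR.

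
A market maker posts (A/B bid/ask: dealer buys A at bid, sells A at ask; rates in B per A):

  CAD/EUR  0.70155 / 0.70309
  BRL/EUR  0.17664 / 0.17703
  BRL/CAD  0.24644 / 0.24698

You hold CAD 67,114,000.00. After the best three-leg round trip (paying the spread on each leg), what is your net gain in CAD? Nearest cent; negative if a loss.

Best loop CAD → BRL → EUR → CAD:
CAD 67,114,000.00 ÷ 0.24698 (buy BRL at ask) = BRL 271,738,602.32
BRL 271,738,602.32 × 0.17664 (sell BRL at bid) = EUR 47,999,906.71
EUR 47,999,906.71 ÷ 0.70309 (buy CAD at ask) = CAD 68,269,932.32

Net profit: CAD 1,155,932.32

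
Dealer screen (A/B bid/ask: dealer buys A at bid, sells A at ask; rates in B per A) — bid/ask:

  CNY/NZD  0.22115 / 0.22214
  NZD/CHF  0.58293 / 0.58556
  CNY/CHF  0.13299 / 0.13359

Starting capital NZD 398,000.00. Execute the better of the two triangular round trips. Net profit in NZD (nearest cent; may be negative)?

Best loop NZD → CNY → CHF → NZD:
NZD 398,000.00 ÷ 0.22214 (buy CNY at ask) = CNY 1,791,662.92
CNY 1,791,662.92 × 0.13299 (sell CNY at bid) = CHF 238,273.25
CHF 238,273.25 ÷ 0.58556 (buy NZD at ask) = NZD 406,915.18

Net profit: NZD 8,915.18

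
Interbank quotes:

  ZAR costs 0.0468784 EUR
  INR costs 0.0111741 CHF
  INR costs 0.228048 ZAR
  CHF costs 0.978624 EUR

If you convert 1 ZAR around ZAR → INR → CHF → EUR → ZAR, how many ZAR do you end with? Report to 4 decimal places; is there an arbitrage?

Around ZAR → INR → CHF → EUR → ZAR: 1 ÷ 0.228048 × 0.0111741 × 0.978624 ÷ 0.0468784 = 1.022891
Product > 1; profitable direction is ZAR → INR → CHF → EUR → ZAR.

1.0229 (arbitrage exists)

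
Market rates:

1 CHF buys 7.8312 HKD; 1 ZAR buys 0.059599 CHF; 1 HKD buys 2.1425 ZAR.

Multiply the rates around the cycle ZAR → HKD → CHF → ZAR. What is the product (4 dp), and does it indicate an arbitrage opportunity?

Around ZAR → HKD → CHF → ZAR: 1 ÷ 2.1425 ÷ 7.8312 ÷ 0.059599 = 1.000027
Product ≈ 1 (deviation 0.003%, within rounding noise).

1.0000 (no arbitrage)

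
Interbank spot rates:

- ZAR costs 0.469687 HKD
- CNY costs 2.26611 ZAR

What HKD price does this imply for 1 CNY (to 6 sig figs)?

1 CNY × 2.26611 = 2.26611 ZAR
2.26611 ZAR × 0.469687 = 1.06436 HKD

CNY/HKD = 1.06436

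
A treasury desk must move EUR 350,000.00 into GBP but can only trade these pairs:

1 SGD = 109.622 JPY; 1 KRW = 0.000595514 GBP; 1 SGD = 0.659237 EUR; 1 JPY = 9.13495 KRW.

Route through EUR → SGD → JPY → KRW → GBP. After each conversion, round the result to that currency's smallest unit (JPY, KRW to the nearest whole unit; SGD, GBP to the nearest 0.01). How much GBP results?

EUR 350,000.00 ÷ 0.659237 = SGD 530,916.80
SGD 530,916.80 × 109.622 = JPY 58,200,161
JPY 58,200,161 × 9.13495 = KRW 531,655,561
KRW 531,655,561 × 0.000595514 = GBP 316,608.33

GBP 316,608.33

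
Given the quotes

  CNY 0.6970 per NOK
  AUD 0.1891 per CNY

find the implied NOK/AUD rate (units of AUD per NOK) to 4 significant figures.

NOK/AUD = 0.1318

1 NOK × 0.6970 = 0.697 CNY
0.697 CNY × 0.1891 = 0.131803 AUD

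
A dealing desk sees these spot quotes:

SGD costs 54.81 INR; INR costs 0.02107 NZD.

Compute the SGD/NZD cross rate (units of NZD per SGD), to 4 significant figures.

1 SGD × 54.81 = 54.81 INR
54.81 INR × 0.02107 = 1.15485 NZD

SGD/NZD = 1.155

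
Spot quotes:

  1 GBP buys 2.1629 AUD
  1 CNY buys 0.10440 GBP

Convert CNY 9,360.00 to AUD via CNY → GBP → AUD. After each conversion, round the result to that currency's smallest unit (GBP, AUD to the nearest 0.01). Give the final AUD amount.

AUD 2,113.54

CNY 9,360.00 × 0.10440 = GBP 977.18
GBP 977.18 × 2.1629 = AUD 2,113.54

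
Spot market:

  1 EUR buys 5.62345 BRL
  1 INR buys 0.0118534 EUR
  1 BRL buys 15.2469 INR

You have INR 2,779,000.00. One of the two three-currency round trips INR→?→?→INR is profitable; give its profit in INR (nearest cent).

Profitable loop is INR → EUR → BRL → INR:
INR 2,779,000.00 × 0.0118534 = EUR 32,940.60
EUR 32,940.60 × 5.62345 = BRL 185,239.81
BRL 185,239.81 × 15.2469 = INR 2,824,332.85
Profit = INR 2,824,332.85 − INR 2,779,000.00

Profit: INR 45,332.85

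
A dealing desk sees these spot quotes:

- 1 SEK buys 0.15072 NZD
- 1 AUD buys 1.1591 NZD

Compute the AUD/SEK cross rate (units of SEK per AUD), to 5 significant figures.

AUD/SEK = 7.6904

1 AUD × 1.1591 = 1.1591 NZD
1.1591 NZD ÷ 0.15072 = 7.69042 SEK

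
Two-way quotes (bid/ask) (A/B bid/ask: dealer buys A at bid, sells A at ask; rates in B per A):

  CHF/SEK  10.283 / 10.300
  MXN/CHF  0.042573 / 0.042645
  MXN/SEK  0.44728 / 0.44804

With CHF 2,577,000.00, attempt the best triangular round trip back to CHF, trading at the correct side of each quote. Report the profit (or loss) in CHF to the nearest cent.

Best loop CHF → MXN → SEK → CHF:
CHF 2,577,000.00 ÷ 0.042645 (buy MXN at ask) = MXN 60,429,124.16
MXN 60,429,124.16 × 0.44728 (sell MXN at bid) = SEK 27,028,738.66
SEK 27,028,738.66 ÷ 10.300 (buy CHF at ask) = CHF 2,624,149.38

Net profit: CHF 47,149.38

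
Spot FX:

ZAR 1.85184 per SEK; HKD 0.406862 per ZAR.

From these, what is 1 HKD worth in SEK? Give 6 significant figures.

1 HKD ÷ 0.406862 = 2.45784 ZAR
2.45784 ZAR ÷ 1.85184 = 1.32724 SEK

HKD/SEK = 1.32724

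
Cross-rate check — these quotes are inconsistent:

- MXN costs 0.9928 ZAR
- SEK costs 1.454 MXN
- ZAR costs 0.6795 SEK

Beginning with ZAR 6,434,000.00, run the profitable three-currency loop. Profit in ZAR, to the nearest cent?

Profit: ZAR 125,419.71

Profitable loop is ZAR → MXN → SEK → ZAR:
ZAR 6,434,000.00 ÷ 0.9928 = MXN 6,480,660.76
MXN 6,480,660.76 ÷ 1.454 = SEK 4,457,125.69
SEK 4,457,125.69 ÷ 0.6795 = ZAR 6,559,419.71
Profit = ZAR 6,559,419.71 − ZAR 6,434,000.00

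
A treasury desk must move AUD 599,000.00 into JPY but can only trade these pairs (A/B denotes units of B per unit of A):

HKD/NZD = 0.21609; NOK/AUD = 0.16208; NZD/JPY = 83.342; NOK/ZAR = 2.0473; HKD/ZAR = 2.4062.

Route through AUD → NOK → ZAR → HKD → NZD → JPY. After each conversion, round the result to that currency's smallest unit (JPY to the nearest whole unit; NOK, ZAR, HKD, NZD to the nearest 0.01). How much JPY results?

JPY 56,629,894

AUD 599,000.00 ÷ 0.16208 = NOK 3,695,705.82
NOK 3,695,705.82 × 2.0473 = ZAR 7,566,218.53
ZAR 7,566,218.53 ÷ 2.4062 = HKD 3,144,467.85
HKD 3,144,467.85 × 0.21609 = NZD 679,488.06
NZD 679,488.06 × 83.342 = JPY 56,629,894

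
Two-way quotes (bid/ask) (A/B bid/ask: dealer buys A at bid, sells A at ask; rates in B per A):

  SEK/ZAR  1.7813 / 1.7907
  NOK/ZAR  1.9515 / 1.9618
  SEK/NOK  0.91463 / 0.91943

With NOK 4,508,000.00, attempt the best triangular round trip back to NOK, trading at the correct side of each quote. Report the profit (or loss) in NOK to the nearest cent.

Net result: NOK -14,600.10 (no profitable arbitrage after spreads)

Best loop NOK → ZAR → SEK → NOK:
NOK 4,508,000.00 × 1.9515 (sell NOK at bid) = ZAR 8,797,362.00
ZAR 8,797,362.00 ÷ 1.7907 (buy SEK at ask) = SEK 4,912,806.17
SEK 4,912,806.17 × 0.91463 (sell SEK at bid) = NOK 4,493,399.90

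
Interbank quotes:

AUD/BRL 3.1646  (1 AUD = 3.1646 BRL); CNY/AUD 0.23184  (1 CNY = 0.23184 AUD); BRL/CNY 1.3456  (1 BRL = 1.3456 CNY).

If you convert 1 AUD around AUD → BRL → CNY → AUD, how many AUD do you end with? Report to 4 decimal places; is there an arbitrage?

Around AUD → BRL → CNY → AUD: 1 × 3.1646 × 1.3456 × 0.23184 = 0.987241
Product < 1; profitable direction is AUD → CNY → BRL → AUD.

0.9872 (arbitrage exists)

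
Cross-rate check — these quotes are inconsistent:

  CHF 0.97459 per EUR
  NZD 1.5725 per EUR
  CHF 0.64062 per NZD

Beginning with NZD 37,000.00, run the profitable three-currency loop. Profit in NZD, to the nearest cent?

Profitable loop is NZD → CHF → EUR → NZD:
NZD 37,000.00 × 0.64062 = CHF 23,702.94
CHF 23,702.94 ÷ 0.97459 = EUR 24,320.93
EUR 24,320.93 × 1.5725 = NZD 38,244.67
Profit = NZD 38,244.67 − NZD 37,000.00

Profit: NZD 1,244.67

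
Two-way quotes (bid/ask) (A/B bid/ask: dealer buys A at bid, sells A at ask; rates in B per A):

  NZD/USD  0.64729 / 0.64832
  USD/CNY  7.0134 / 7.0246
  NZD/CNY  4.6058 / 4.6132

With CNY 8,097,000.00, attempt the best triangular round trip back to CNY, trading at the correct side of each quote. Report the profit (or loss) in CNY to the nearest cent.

Best loop CNY → USD → NZD → CNY:
CNY 8,097,000.00 ÷ 7.0246 (buy USD at ask) = USD 1,152,663.50
USD 1,152,663.50 ÷ 0.64832 (buy NZD at ask) = NZD 1,777,923.71
NZD 1,777,923.71 × 4.6058 (sell NZD at bid) = CNY 8,188,761.00

Net profit: CNY 91,761.00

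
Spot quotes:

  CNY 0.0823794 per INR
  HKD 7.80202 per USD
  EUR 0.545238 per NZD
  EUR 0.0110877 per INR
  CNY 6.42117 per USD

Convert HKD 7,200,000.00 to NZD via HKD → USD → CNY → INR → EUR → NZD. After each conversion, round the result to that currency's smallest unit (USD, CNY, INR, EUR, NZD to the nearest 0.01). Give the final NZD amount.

NZD 1,462,770.96

HKD 7,200,000.00 ÷ 7.80202 = USD 922,837.93
USD 922,837.93 × 6.42117 = CNY 5,925,699.23
CNY 5,925,699.23 ÷ 0.0823794 = INR 71,931,808.56
INR 71,931,808.56 × 0.0110877 = EUR 797,558.31
EUR 797,558.31 ÷ 0.545238 = NZD 1,462,770.96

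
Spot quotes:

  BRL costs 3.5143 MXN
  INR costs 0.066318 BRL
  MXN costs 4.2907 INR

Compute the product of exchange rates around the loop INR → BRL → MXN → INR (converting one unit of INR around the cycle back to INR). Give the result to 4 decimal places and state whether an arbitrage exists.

Around INR → BRL → MXN → INR: 1 × 0.066318 × 3.5143 × 4.2907 = 0.999996
Product ≈ 1 (deviation 0.000%, within rounding noise).

1.0000 (no arbitrage)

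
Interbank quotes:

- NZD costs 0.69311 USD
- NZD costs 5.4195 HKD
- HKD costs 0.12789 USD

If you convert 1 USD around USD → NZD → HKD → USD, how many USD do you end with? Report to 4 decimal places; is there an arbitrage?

1.0000 (no arbitrage)

Around USD → NZD → HKD → USD: 1 ÷ 0.69311 × 5.4195 × 0.12789 = 0.999985
Product ≈ 1 (deviation 0.001%, within rounding noise).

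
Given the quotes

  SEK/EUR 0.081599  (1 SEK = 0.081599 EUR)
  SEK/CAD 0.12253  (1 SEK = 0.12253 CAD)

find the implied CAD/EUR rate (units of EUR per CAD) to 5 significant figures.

CAD/EUR = 0.66595

1 CAD ÷ 0.12253 = 8.16127 SEK
8.16127 SEK × 0.081599 = 0.665951 EUR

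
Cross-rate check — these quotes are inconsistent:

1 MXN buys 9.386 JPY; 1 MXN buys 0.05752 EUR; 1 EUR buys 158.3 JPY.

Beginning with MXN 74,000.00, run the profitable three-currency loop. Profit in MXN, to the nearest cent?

Profitable loop is MXN → JPY → EUR → MXN:
MXN 74,000.00 × 9.386 = JPY 694,564
JPY 694,564 ÷ 158.3 = EUR 4,387.64
EUR 4,387.64 ÷ 0.05752 = MXN 76,280.31
Profit = MXN 76,280.31 − MXN 74,000.00

Profit: MXN 2,280.31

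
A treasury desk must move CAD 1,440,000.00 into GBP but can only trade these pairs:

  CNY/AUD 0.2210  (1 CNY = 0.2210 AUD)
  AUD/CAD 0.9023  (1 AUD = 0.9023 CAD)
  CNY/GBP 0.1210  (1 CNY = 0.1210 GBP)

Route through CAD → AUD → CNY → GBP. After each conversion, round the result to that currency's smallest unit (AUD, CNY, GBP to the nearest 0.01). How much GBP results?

GBP 873,785.09

CAD 1,440,000.00 ÷ 0.9023 = AUD 1,595,921.53
AUD 1,595,921.53 ÷ 0.2210 = CNY 7,221,364.39
CNY 7,221,364.39 × 0.1210 = GBP 873,785.09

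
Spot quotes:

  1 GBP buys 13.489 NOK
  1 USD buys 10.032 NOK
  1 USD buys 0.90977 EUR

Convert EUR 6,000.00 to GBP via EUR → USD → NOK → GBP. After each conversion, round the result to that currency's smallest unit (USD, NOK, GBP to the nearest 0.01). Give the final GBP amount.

EUR 6,000.00 ÷ 0.90977 = USD 6,595.07
USD 6,595.07 × 10.032 = NOK 66,161.74
NOK 66,161.74 ÷ 13.489 = GBP 4,904.87

GBP 4,904.87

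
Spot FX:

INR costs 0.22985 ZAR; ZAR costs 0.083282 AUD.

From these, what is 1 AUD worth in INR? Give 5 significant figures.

1 AUD ÷ 0.083282 = 12.0074 ZAR
12.0074 ZAR ÷ 0.22985 = 52.2401 INR

AUD/INR = 52.240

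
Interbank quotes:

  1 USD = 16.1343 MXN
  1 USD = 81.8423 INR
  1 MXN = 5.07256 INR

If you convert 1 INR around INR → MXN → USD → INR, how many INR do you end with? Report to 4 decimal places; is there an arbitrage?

Around INR → MXN → USD → INR: 1 ÷ 5.07256 ÷ 16.1343 × 81.8423 = 1.000001
Product ≈ 1 (deviation 0.000%, within rounding noise).

1.0000 (no arbitrage)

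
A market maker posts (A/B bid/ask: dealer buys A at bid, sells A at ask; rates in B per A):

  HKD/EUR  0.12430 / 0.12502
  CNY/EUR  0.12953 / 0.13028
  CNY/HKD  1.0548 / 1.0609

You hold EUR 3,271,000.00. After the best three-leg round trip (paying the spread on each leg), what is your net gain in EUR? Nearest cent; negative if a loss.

Net profit: EUR 20,880.37

Best loop EUR → CNY → HKD → EUR:
EUR 3,271,000.00 ÷ 0.13028 (buy CNY at ask) = CNY 25,107,460.85
CNY 25,107,460.85 × 1.0548 (sell CNY at bid) = HKD 26,483,349.71
HKD 26,483,349.71 × 0.12430 (sell HKD at bid) = EUR 3,291,880.37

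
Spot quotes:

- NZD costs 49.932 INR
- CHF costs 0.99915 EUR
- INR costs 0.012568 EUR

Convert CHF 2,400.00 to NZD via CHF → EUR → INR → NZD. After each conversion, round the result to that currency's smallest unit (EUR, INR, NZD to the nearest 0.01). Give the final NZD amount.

NZD 3,821.17

CHF 2,400.00 × 0.99915 = EUR 2,397.96
EUR 2,397.96 ÷ 0.012568 = INR 190,798.85
INR 190,798.85 ÷ 49.932 = NZD 3,821.17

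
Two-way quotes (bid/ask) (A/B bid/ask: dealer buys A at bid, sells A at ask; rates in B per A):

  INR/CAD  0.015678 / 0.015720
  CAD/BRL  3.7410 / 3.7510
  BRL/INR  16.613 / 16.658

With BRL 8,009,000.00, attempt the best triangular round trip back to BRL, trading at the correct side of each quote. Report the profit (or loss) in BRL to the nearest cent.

Best loop BRL → CAD → INR → BRL:
BRL 8,009,000.00 ÷ 3.7510 (buy CAD at ask) = CAD 2,135,163.96
CAD 2,135,163.96 ÷ 0.015720 (buy INR at ask) = INR 135,824,679.15
INR 135,824,679.15 ÷ 16.658 (buy BRL at ask) = BRL 8,153,720.68

Net profit: BRL 144,720.68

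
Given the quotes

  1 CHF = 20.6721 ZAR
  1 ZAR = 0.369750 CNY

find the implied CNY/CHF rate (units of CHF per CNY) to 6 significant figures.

CNY/CHF = 0.130830

1 CNY ÷ 0.369750 = 2.70453 ZAR
2.70453 ZAR ÷ 20.6721 = 0.13083 CHF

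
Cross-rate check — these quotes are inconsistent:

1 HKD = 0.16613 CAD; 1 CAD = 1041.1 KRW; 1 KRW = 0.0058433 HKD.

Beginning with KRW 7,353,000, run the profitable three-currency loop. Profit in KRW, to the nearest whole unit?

Profitable loop is KRW → HKD → CAD → KRW:
KRW 7,353,000 × 0.0058433 = HKD 42,965.78
HKD 42,965.78 × 0.16613 = CAD 7,137.91
CAD 7,137.91 × 1041.1 = KRW 7,431,274
Profit = KRW 7,431,274 − KRW 7,353,000

Profit: KRW 78,274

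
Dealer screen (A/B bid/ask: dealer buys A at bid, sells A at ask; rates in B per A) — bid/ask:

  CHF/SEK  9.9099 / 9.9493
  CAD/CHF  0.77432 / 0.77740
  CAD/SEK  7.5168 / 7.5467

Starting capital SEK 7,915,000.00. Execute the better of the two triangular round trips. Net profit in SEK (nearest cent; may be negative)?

Net profit: SEK 132,918.73

Best loop SEK → CAD → CHF → SEK:
SEK 7,915,000.00 ÷ 7.5467 (buy CAD at ask) = CAD 1,048,802.79
CAD 1,048,802.79 × 0.77432 (sell CAD at bid) = CHF 812,108.97
CHF 812,108.97 × 9.9099 (sell CHF at bid) = SEK 8,047,918.73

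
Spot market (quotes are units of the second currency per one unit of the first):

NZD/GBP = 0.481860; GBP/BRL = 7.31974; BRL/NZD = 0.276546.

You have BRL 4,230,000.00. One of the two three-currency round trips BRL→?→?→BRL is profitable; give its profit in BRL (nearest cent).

Profitable loop is BRL → GBP → NZD → BRL:
BRL 4,230,000.00 ÷ 7.31974 = GBP 577,889.38
GBP 577,889.38 ÷ 0.481860 = NZD 1,199,288.96
NZD 1,199,288.96 ÷ 0.276546 = BRL 4,336,670.79
Profit = BRL 4,336,670.79 − BRL 4,230,000.00

Profit: BRL 106,670.79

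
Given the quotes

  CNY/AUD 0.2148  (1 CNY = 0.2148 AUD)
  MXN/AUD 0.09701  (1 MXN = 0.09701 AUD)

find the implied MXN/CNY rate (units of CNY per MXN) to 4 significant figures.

MXN/CNY = 0.4516

1 MXN × 0.09701 = 0.09701 AUD
0.09701 AUD ÷ 0.2148 = 0.451629 CNY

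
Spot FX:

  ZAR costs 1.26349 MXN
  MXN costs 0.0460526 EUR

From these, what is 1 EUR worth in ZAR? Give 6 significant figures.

1 EUR ÷ 0.0460526 = 21.7143 MXN
21.7143 MXN ÷ 1.26349 = 17.186 ZAR

EUR/ZAR = 17.1860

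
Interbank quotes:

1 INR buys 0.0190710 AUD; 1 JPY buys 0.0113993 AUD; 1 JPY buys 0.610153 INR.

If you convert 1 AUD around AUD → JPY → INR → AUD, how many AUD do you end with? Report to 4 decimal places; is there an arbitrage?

Around AUD → JPY → INR → AUD: 1 ÷ 0.0113993 × 0.610153 × 0.0190710 = 1.020784
Product > 1; profitable direction is AUD → JPY → INR → AUD.

1.0208 (arbitrage exists)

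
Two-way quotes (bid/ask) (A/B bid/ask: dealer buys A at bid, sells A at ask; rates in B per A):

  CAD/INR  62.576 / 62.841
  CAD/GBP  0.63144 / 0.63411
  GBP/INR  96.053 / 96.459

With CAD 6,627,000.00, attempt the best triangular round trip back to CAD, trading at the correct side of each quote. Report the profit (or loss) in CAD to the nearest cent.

Best loop CAD → INR → GBP → CAD:
CAD 6,627,000.00 × 62.576 (sell CAD at bid) = INR 414,691,152.00
INR 414,691,152.00 ÷ 96.459 (buy GBP at ask) = GBP 4,299,144.22
GBP 4,299,144.22 ÷ 0.63411 (buy CAD at ask) = CAD 6,779,808.26

Net profit: CAD 152,808.26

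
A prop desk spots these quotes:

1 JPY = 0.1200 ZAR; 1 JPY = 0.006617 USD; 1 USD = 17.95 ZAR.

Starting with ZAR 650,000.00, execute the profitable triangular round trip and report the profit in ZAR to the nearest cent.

Profitable loop is ZAR → USD → JPY → ZAR:
ZAR 650,000.00 ÷ 17.95 = USD 36,211.70
USD 36,211.70 ÷ 0.006617 = JPY 5,472,525
JPY 5,472,525 × 0.1200 = ZAR 656,703.02
Profit = ZAR 656,703.02 − ZAR 650,000.00

Profit: ZAR 6,703.02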